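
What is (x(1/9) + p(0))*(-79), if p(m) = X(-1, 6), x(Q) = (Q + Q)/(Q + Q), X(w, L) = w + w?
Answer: 79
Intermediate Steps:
X(w, L) = 2*w
x(Q) = 1 (x(Q) = (2*Q)/((2*Q)) = (2*Q)*(1/(2*Q)) = 1)
p(m) = -2 (p(m) = 2*(-1) = -2)
(x(1/9) + p(0))*(-79) = (1 - 2)*(-79) = -1*(-79) = 79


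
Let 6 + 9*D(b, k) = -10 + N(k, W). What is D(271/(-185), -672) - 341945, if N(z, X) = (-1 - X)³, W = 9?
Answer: -3078521/9 ≈ -3.4206e+5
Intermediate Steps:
D(b, k) = -1016/9 (D(b, k) = -⅔ + (-10 - (1 + 9)³)/9 = -⅔ + (-10 - 1*10³)/9 = -⅔ + (-10 - 1*1000)/9 = -⅔ + (-10 - 1000)/9 = -⅔ + (⅑)*(-1010) = -⅔ - 1010/9 = -1016/9)
D(271/(-185), -672) - 341945 = -1016/9 - 341945 = -3078521/9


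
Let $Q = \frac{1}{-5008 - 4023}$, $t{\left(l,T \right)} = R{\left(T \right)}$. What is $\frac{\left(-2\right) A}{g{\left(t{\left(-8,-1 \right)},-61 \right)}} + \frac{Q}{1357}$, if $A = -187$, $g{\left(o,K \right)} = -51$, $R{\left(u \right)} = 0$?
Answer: $- \frac{269611477}{36765201} \approx -7.3333$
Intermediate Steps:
$t{\left(l,T \right)} = 0$
$Q = - \frac{1}{9031}$ ($Q = \frac{1}{-9031} = - \frac{1}{9031} \approx -0.00011073$)
$\frac{\left(-2\right) A}{g{\left(t{\left(-8,-1 \right)},-61 \right)}} + \frac{Q}{1357} = \frac{\left(-2\right) \left(-187\right)}{-51} - \frac{1}{9031 \cdot 1357} = 374 \left(- \frac{1}{51}\right) - \frac{1}{12255067} = - \frac{22}{3} - \frac{1}{12255067} = - \frac{269611477}{36765201}$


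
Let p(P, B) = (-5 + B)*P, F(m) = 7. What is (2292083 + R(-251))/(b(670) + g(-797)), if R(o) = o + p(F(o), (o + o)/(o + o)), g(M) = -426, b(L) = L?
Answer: 572951/61 ≈ 9392.6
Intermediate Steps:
p(P, B) = P*(-5 + B)
R(o) = -28 + o (R(o) = o + 7*(-5 + (o + o)/(o + o)) = o + 7*(-5 + (2*o)/((2*o))) = o + 7*(-5 + (2*o)*(1/(2*o))) = o + 7*(-5 + 1) = o + 7*(-4) = o - 28 = -28 + o)
(2292083 + R(-251))/(b(670) + g(-797)) = (2292083 + (-28 - 251))/(670 - 426) = (2292083 - 279)/244 = 2291804*(1/244) = 572951/61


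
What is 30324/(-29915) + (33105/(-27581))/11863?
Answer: -9922803088647/9787990650745 ≈ -1.0138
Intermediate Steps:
30324/(-29915) + (33105/(-27581))/11863 = 30324*(-1/29915) + (33105*(-1/27581))*(1/11863) = -30324/29915 - 33105/27581*1/11863 = -30324/29915 - 33105/327193403 = -9922803088647/9787990650745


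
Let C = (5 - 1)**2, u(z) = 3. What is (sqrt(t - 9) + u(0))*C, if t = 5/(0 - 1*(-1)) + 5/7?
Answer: 48 + 16*I*sqrt(161)/7 ≈ 48.0 + 29.002*I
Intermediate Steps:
t = 40/7 (t = 5/(0 + 1) + 5*(1/7) = 5/1 + 5/7 = 5*1 + 5/7 = 5 + 5/7 = 40/7 ≈ 5.7143)
C = 16 (C = 4**2 = 16)
(sqrt(t - 9) + u(0))*C = (sqrt(40/7 - 9) + 3)*16 = (sqrt(-23/7) + 3)*16 = (I*sqrt(161)/7 + 3)*16 = (3 + I*sqrt(161)/7)*16 = 48 + 16*I*sqrt(161)/7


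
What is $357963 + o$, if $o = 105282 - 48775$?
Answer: $414470$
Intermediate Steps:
$o = 56507$ ($o = 105282 - 48775 = 56507$)
$357963 + o = 357963 + 56507 = 414470$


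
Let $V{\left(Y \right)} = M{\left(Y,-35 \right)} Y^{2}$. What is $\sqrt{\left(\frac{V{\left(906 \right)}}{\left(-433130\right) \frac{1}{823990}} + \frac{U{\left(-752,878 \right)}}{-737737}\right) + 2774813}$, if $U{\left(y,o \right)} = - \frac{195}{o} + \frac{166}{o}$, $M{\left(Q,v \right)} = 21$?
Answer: $\frac{i \sqrt{195265642006347768293906257705734}}{2550478468538} \approx 5478.9 i$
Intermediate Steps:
$V{\left(Y \right)} = 21 Y^{2}$
$U{\left(y,o \right)} = - \frac{29}{o}$
$\sqrt{\left(\frac{V{\left(906 \right)}}{\left(-433130\right) \frac{1}{823990}} + \frac{U{\left(-752,878 \right)}}{-737737}\right) + 2774813} = \sqrt{\left(\frac{21 \cdot 906^{2}}{\left(-433130\right) \frac{1}{823990}} + \frac{\left(-29\right) \frac{1}{878}}{-737737}\right) + 2774813} = \sqrt{\left(\frac{21 \cdot 820836}{\left(-433130\right) \frac{1}{823990}} + \left(-29\right) \frac{1}{878} \left(- \frac{1}{737737}\right)\right) + 2774813} = \sqrt{\left(\frac{17237556}{- \frac{43313}{82399}} - - \frac{29}{647733086}\right) + 2774813} = \sqrt{\left(17237556 \left(- \frac{82399}{43313}\right) + \frac{29}{647733086}\right) + 2774813} = \sqrt{\left(- \frac{1420357376844}{43313} + \frac{29}{647733086}\right) + 2774813} = \sqrt{- \frac{920012466926027804507}{28055263153918} + 2774813} = \sqrt{- \frac{842164358008115137173}{28055263153918}} = \frac{i \sqrt{195265642006347768293906257705734}}{2550478468538}$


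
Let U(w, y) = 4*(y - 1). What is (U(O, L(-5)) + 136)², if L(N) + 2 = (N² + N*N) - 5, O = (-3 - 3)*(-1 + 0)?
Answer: 92416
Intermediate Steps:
O = 6 (O = -6*(-1) = 6)
L(N) = -7 + 2*N² (L(N) = -2 + ((N² + N*N) - 5) = -2 + ((N² + N²) - 5) = -2 + (2*N² - 5) = -2 + (-5 + 2*N²) = -7 + 2*N²)
U(w, y) = -4 + 4*y (U(w, y) = 4*(-1 + y) = -4 + 4*y)
(U(O, L(-5)) + 136)² = ((-4 + 4*(-7 + 2*(-5)²)) + 136)² = ((-4 + 4*(-7 + 2*25)) + 136)² = ((-4 + 4*(-7 + 50)) + 136)² = ((-4 + 4*43) + 136)² = ((-4 + 172) + 136)² = (168 + 136)² = 304² = 92416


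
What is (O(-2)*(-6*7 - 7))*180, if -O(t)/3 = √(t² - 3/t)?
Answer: 13230*√22 ≈ 62054.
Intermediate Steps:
O(t) = -3*√(t² - 3/t)
(O(-2)*(-6*7 - 7))*180 = ((-3*√(-1/(-2))*√(3 - 1*(-2)³))*(-6*7 - 7))*180 = ((-3*√22/2)*(-42 - 7))*180 = (-3*√22/2*(-49))*180 = (147*√22/2)*180 = 13230*√22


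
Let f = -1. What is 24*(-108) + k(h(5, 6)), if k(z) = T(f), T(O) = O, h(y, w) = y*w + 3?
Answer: -2593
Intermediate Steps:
h(y, w) = 3 + w*y (h(y, w) = w*y + 3 = 3 + w*y)
k(z) = -1
24*(-108) + k(h(5, 6)) = 24*(-108) - 1 = -2592 - 1 = -2593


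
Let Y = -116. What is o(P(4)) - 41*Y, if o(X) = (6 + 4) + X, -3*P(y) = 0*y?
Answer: 4766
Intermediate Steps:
P(y) = 0 (P(y) = -0*y = -1/3*0 = 0)
o(X) = 10 + X
o(P(4)) - 41*Y = (10 + 0) - 41*(-116) = 10 + 4756 = 4766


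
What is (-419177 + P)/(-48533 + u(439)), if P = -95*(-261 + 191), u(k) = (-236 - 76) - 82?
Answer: 137509/16309 ≈ 8.4315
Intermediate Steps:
u(k) = -394 (u(k) = -312 - 82 = -394)
P = 6650 (P = -95*(-70) = 6650)
(-419177 + P)/(-48533 + u(439)) = (-419177 + 6650)/(-48533 - 394) = -412527/(-48927) = -412527*(-1/48927) = 137509/16309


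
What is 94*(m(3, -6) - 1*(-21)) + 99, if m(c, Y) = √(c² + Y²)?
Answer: 2073 + 282*√5 ≈ 2703.6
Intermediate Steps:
m(c, Y) = √(Y² + c²)
94*(m(3, -6) - 1*(-21)) + 99 = 94*(√((-6)² + 3²) - 1*(-21)) + 99 = 94*(√(36 + 9) + 21) + 99 = 94*(√45 + 21) + 99 = 94*(3*√5 + 21) + 99 = 94*(21 + 3*√5) + 99 = (1974 + 282*√5) + 99 = 2073 + 282*√5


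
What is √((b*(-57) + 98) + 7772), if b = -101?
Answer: √13627 ≈ 116.73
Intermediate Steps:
√((b*(-57) + 98) + 7772) = √((-101*(-57) + 98) + 7772) = √((5757 + 98) + 7772) = √(5855 + 7772) = √13627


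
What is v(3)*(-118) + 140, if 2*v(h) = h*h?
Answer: -391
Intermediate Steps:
v(h) = h**2/2 (v(h) = (h*h)/2 = h**2/2)
v(3)*(-118) + 140 = ((1/2)*3**2)*(-118) + 140 = ((1/2)*9)*(-118) + 140 = (9/2)*(-118) + 140 = -531 + 140 = -391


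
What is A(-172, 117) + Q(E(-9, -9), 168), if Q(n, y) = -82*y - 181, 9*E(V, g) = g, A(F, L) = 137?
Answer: -13820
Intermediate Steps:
E(V, g) = g/9
Q(n, y) = -181 - 82*y
A(-172, 117) + Q(E(-9, -9), 168) = 137 + (-181 - 82*168) = 137 + (-181 - 13776) = 137 - 13957 = -13820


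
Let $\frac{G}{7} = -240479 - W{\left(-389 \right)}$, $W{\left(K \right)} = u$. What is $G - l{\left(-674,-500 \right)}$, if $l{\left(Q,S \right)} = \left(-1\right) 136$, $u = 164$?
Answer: $-1684365$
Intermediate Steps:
$W{\left(K \right)} = 164$
$l{\left(Q,S \right)} = -136$
$G = -1684501$ ($G = 7 \left(-240479 - 164\right) = 7 \left(-240643\right) = -1684501$)
$G - l{\left(-674,-500 \right)} = -1684501 - -136 = -1684501 + 136 = -1684365$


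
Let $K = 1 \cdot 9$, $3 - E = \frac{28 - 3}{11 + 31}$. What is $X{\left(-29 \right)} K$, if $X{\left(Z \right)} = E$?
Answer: $\frac{303}{14} \approx 21.643$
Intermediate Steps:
$E = \frac{101}{42}$ ($E = 3 - \frac{28 - 3}{11 + 31} = 3 - \frac{25}{42} = \frac{101}{42} \approx 2.4048$)
$X{\left(Z \right)} = \frac{101}{42}$
$K = 9$
$X{\left(-29 \right)} K = \frac{101}{42} \cdot 9 = \frac{303}{14}$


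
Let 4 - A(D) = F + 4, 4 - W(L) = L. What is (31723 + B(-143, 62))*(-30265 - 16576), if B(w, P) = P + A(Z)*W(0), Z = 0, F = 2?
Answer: -1488466457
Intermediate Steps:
W(L) = 4 - L
A(D) = -2 (A(D) = 4 - (2 + 4) = 4 - 1*6 = 4 - 6 = -2)
B(w, P) = -8 + P (B(w, P) = P - 2*(4 - 1*0) = P - 2*(4 + 0) = P - 2*4 = P - 8 = -8 + P)
(31723 + B(-143, 62))*(-30265 - 16576) = (31723 + (-8 + 62))*(-30265 - 16576) = (31723 + 54)*(-46841) = 31777*(-46841) = -1488466457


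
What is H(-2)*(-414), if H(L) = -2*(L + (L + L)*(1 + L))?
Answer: 1656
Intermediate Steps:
H(L) = -2*L - 4*L*(1 + L) (H(L) = -2*(L + (2*L)*(1 + L)) = -2*(L + 2*L*(1 + L)) = -2*L - 4*L*(1 + L))
H(-2)*(-414) = -2*(-2)*(3 + 2*(-2))*(-414) = -2*(-2)*(3 - 4)*(-414) = -2*(-2)*(-1)*(-414) = -4*(-414) = 1656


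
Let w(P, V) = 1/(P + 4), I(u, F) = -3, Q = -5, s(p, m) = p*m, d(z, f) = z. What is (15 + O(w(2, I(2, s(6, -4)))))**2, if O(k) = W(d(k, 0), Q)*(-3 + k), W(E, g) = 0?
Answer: 225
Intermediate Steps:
s(p, m) = m*p
w(P, V) = 1/(4 + P)
O(k) = 0 (O(k) = 0*(-3 + k) = 0)
(15 + O(w(2, I(2, s(6, -4)))))**2 = (15 + 0)**2 = 15**2 = 225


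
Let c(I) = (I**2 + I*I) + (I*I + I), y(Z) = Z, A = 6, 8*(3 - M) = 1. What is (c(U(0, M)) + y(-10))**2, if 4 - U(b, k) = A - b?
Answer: 0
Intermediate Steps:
M = 23/8 (M = 3 - 1/8*1 = 3 - 1/8 = 23/8 ≈ 2.8750)
U(b, k) = -2 + b (U(b, k) = 4 - (6 - b) = 4 + (-6 + b) = -2 + b)
c(I) = I + 3*I**2 (c(I) = (I**2 + I**2) + (I**2 + I) = 2*I**2 + (I + I**2) = I + 3*I**2)
(c(U(0, M)) + y(-10))**2 = ((-2 + 0)*(1 + 3*(-2 + 0)) - 10)**2 = (-2*(1 + 3*(-2)) - 10)**2 = (-2*(1 - 6) - 10)**2 = (-2*(-5) - 10)**2 = (10 - 10)**2 = 0**2 = 0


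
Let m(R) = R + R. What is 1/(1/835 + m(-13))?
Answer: -835/21709 ≈ -0.038463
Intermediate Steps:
m(R) = 2*R
1/(1/835 + m(-13)) = 1/(1/835 + 2*(-13)) = 1/(1/835 - 26) = 1/(-21709/835) = -835/21709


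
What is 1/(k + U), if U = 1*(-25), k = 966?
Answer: 1/941 ≈ 0.0010627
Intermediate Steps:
U = -25
1/(k + U) = 1/(966 - 25) = 1/941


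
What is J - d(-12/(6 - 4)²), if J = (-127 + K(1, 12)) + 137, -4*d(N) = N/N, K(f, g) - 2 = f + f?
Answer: 57/4 ≈ 14.250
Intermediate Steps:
K(f, g) = 2 + 2*f (K(f, g) = 2 + (f + f) = 2 + 2*f)
d(N) = -¼ (d(N) = -N/(4*N) = -¼*1 = -¼)
J = 14 (J = (-127 + (2 + 2*1)) + 137 = (-127 + (2 + 2)) + 137 = (-127 + 4) + 137 = -123 + 137 = 14)
J - d(-12/(6 - 4)²) = 14 - 1*(-¼) = 14 + ¼ = 57/4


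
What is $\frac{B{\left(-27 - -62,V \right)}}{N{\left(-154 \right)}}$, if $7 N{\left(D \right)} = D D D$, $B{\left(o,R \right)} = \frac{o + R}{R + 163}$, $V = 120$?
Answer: $- \frac{155}{147655816} \approx -1.0497 \cdot 10^{-6}$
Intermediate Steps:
$B{\left(o,R \right)} = \frac{R + o}{163 + R}$
$N{\left(D \right)} = \frac{D^{3}}{7}$ ($N{\left(D \right)} = \frac{D D D}{7} = \frac{D^{2} D}{7} = \frac{D^{3}}{7}$)
$\frac{B{\left(-27 - -62,V \right)}}{N{\left(-154 \right)}} = \frac{\frac{1}{163 + 120} \left(120 - -35\right)}{\frac{1}{7} \left(-154\right)^{3}} = \frac{\frac{1}{283} \left(120 + \left(-27 + 62\right)\right)}{\frac{1}{7} \left(-3652264\right)} = \frac{\frac{1}{283} \left(120 + 35\right)}{-521752} = \frac{1}{283} \cdot 155 \left(- \frac{1}{521752}\right) = \frac{155}{283} \left(- \frac{1}{521752}\right) = - \frac{155}{147655816}$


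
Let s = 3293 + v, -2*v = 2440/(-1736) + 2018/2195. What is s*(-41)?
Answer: -128626928519/952630 ≈ -1.3502e+5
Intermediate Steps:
v = 231569/952630 (v = -(2440/(-1736) + 2018/2195)/2 = -(2440*(-1/1736) + 2018*(1/2195))/2 = -(-305/217 + 2018/2195)/2 = -½*(-231569/476315) = 231569/952630 ≈ 0.24308)
s = 3137242159/952630 (s = 3293 + 231569/952630 = 3137242159/952630 ≈ 3293.2)
s*(-41) = (3137242159/952630)*(-41) = -128626928519/952630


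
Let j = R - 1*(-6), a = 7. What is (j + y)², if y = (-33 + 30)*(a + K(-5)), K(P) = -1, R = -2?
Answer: 196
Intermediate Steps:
y = -18 (y = (-33 + 30)*(7 - 1) = -3*6 = -18)
j = 4 (j = -2 - 1*(-6) = -2 + 6 = 4)
(j + y)² = (4 - 18)² = (-14)² = 196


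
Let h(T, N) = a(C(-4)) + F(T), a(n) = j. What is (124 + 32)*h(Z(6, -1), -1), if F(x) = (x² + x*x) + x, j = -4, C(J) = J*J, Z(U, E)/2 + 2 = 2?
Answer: -624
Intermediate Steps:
Z(U, E) = 0 (Z(U, E) = -4 + 2*2 = -4 + 4 = 0)
C(J) = J²
F(x) = x + 2*x² (F(x) = (x² + x²) + x = 2*x² + x = x + 2*x²)
a(n) = -4
h(T, N) = -4 + T*(1 + 2*T)
(124 + 32)*h(Z(6, -1), -1) = (124 + 32)*(-4 + 0*(1 + 2*0)) = 156*(-4 + 0*(1 + 0)) = 156*(-4 + 0*1) = 156*(-4 + 0) = 156*(-4) = -624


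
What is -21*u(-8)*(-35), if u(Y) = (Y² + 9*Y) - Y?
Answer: 0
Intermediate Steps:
u(Y) = Y² + 8*Y
-21*u(-8)*(-35) = -(-168)*(8 - 8)*(-35) = -(-168)*0*(-35) = -21*0*(-35) = 0*(-35) = 0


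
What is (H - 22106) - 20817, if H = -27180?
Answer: -70103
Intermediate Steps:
(H - 22106) - 20817 = (-27180 - 22106) - 20817 = -49286 - 20817 = -70103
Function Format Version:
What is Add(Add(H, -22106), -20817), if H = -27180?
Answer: -70103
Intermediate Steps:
Add(Add(H, -22106), -20817) = Add(Add(-27180, -22106), -20817) = Add(-49286, -20817) = -70103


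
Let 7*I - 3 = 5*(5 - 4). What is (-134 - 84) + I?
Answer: -1518/7 ≈ -216.86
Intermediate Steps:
I = 8/7 (I = 3/7 + (5*(5 - 4))/7 = 3/7 + (5*1)/7 = 3/7 + (⅐)*5 = 3/7 + 5/7 = 8/7 ≈ 1.1429)
(-134 - 84) + I = (-134 - 84) + 8/7 = -218 + 8/7 = -1518/7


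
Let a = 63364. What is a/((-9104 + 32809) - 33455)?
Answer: -31682/4875 ≈ -6.4989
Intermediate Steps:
a/((-9104 + 32809) - 33455) = 63364/((-9104 + 32809) - 33455) = 63364/(23705 - 33455) = 63364/(-9750) = 63364*(-1/9750) = -31682/4875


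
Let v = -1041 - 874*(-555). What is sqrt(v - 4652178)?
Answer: I*sqrt(4168149) ≈ 2041.6*I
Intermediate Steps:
v = 484029 (v = -1041 + 485070 = 484029)
sqrt(v - 4652178) = sqrt(484029 - 4652178) = sqrt(-4168149) = I*sqrt(4168149)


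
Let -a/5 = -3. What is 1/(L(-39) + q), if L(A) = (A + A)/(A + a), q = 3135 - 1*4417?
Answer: -4/5115 ≈ -0.00078201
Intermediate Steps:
a = 15 (a = -5*(-3) = 15)
q = -1282 (q = 3135 - 4417 = -1282)
L(A) = 2*A/(15 + A) (L(A) = (A + A)/(A + 15) = (2*A)/(15 + A) = 2*A/(15 + A))
1/(L(-39) + q) = 1/(2*(-39)/(15 - 39) - 1282) = 1/(2*(-39)/(-24) - 1282) = 1/(2*(-39)*(-1/24) - 1282) = 1/(13/4 - 1282) = 1/(-5115/4) = -4/5115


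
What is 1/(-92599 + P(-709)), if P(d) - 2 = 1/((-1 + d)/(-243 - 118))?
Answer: -710/65743509 ≈ -1.0800e-5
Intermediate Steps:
P(d) = 2 + 1/(1/361 - d/361) (P(d) = 2 + 1/((-1 + d)/(-243 - 118)) = 2 + 1/((-1 + d)/(-361)) = 2 + 1/((-1 + d)*(-1/361)) = 2 + 1/(1/361 - d/361))
1/(-92599 + P(-709)) = 1/(-92599 + (-363 + 2*(-709))/(-1 - 709)) = 1/(-92599 + (-363 - 1418)/(-710)) = 1/(-92599 - 1/710*(-1781)) = 1/(-92599 + 1781/710) = 1/(-65743509/710) = -710/65743509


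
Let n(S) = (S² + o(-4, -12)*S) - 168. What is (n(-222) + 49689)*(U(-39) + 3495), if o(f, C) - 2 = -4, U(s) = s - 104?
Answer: 332682648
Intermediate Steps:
U(s) = -104 + s
o(f, C) = -2 (o(f, C) = 2 - 4 = -2)
n(S) = -168 + S² - 2*S (n(S) = (S² - 2*S) - 168 = -168 + S² - 2*S)
(n(-222) + 49689)*(U(-39) + 3495) = ((-168 + (-222)² - 2*(-222)) + 49689)*((-104 - 39) + 3495) = ((-168 + 49284 + 444) + 49689)*(-143 + 3495) = (49560 + 49689)*3352 = 99249*3352 = 332682648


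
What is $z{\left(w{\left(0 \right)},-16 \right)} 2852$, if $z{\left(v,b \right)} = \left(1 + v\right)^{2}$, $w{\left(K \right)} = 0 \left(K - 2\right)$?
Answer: $2852$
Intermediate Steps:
$w{\left(K \right)} = 0$ ($w{\left(K \right)} = 0 \left(-2 + K\right) = 0$)
$z{\left(w{\left(0 \right)},-16 \right)} 2852 = \left(1 + 0\right)^{2} \cdot 2852 = 1^{2} \cdot 2852 = 1 \cdot 2852 = 2852$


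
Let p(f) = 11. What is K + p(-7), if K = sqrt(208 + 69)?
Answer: 11 + sqrt(277) ≈ 27.643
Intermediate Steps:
K = sqrt(277) ≈ 16.643
K + p(-7) = sqrt(277) + 11 = 11 + sqrt(277)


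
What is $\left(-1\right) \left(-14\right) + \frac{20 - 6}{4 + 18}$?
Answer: $\frac{161}{11} \approx 14.636$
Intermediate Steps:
$\left(-1\right) \left(-14\right) + \frac{20 - 6}{4 + 18} = 14 + \frac{14}{22} = 14 + 14 \cdot \frac{1}{22} = 14 + \frac{7}{11} = \frac{161}{11}$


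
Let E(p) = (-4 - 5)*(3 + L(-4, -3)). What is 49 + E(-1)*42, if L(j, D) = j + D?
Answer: 1561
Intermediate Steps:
L(j, D) = D + j
E(p) = 36 (E(p) = (-4 - 5)*(3 + (-3 - 4)) = -9*(3 - 7) = -9*(-4) = 36)
49 + E(-1)*42 = 49 + 36*42 = 49 + 1512 = 1561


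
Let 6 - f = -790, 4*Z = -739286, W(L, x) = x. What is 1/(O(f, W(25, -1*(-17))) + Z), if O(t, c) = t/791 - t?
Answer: -1582/293645293 ≈ -5.3875e-6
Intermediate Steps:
Z = -369643/2 (Z = (¼)*(-739286) = -369643/2 ≈ -1.8482e+5)
f = 796 (f = 6 - 1*(-790) = 6 + 790 = 796)
O(t, c) = -790*t/791 (O(t, c) = t*(1/791) - t = t/791 - t = -790*t/791)
1/(O(f, W(25, -1*(-17))) + Z) = 1/(-790/791*796 - 369643/2) = 1/(-628840/791 - 369643/2) = 1/(-293645293/1582) = -1582/293645293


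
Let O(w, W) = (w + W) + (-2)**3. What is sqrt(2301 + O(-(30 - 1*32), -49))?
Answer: sqrt(2246) ≈ 47.392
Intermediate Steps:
O(w, W) = -8 + W + w (O(w, W) = (W + w) - 8 = -8 + W + w)
sqrt(2301 + O(-(30 - 1*32), -49)) = sqrt(2301 + (-8 - 49 - (30 - 1*32))) = sqrt(2301 + (-8 - 49 - (30 - 32))) = sqrt(2301 + (-8 - 49 - 1*(-2))) = sqrt(2301 + (-8 - 49 + 2)) = sqrt(2301 - 55) = sqrt(2246)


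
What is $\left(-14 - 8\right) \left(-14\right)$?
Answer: $308$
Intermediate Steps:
$\left(-14 - 8\right) \left(-14\right) = \left(-22\right) \left(-14\right) = 308$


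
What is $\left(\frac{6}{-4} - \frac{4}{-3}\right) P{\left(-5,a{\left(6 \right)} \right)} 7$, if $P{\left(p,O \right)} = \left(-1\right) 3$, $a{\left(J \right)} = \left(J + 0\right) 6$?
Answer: $\frac{7}{2} \approx 3.5$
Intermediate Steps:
$a{\left(J \right)} = 6 J$ ($a{\left(J \right)} = J 6 = 6 J$)
$P{\left(p,O \right)} = -3$
$\left(\frac{6}{-4} - \frac{4}{-3}\right) P{\left(-5,a{\left(6 \right)} \right)} 7 = \left(\frac{6}{-4} - \frac{4}{-3}\right) \left(-3\right) 7 = \left(6 \left(- \frac{1}{4}\right) - - \frac{4}{3}\right) \left(-3\right) 7 = \left(- \frac{3}{2} + \frac{4}{3}\right) \left(-3\right) 7 = \left(- \frac{1}{6}\right) \left(-3\right) 7 = \frac{1}{2} \cdot 7 = \frac{7}{2}$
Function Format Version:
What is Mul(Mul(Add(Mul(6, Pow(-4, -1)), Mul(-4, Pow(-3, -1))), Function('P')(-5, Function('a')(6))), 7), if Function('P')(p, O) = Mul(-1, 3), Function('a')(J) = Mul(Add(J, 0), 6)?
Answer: Rational(7, 2) ≈ 3.5000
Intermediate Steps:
Function('a')(J) = Mul(6, J) (Function('a')(J) = Mul(J, 6) = Mul(6, J))
Function('P')(p, O) = -3
Mul(Mul(Add(Mul(6, Pow(-4, -1)), Mul(-4, Pow(-3, -1))), Function('P')(-5, Function('a')(6))), 7) = Mul(Mul(Add(Mul(6, Pow(-4, -1)), Mul(-4, Pow(-3, -1))), -3), 7) = Mul(Mul(Add(Mul(6, Rational(-1, 4)), Mul(-4, Rational(-1, 3))), -3), 7) = Mul(Mul(Add(Rational(-3, 2), Rational(4, 3)), -3), 7) = Mul(Mul(Rational(-1, 6), -3), 7) = Mul(Rational(1, 2), 7) = Rational(7, 2)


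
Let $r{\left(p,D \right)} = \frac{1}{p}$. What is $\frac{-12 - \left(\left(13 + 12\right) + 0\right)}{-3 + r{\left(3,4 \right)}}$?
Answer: $\frac{111}{8} \approx 13.875$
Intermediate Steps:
$\frac{-12 - \left(\left(13 + 12\right) + 0\right)}{-3 + r{\left(3,4 \right)}} = \frac{-12 - \left(\left(13 + 12\right) + 0\right)}{-3 + \frac{1}{3}} = \frac{-12 - \left(25 + 0\right)}{-3 + \frac{1}{3}} = \frac{-12 - 25}{- \frac{8}{3}} = - \frac{3 \left(-12 - 25\right)}{8} = \left(- \frac{3}{8}\right) \left(-37\right) = \frac{111}{8}$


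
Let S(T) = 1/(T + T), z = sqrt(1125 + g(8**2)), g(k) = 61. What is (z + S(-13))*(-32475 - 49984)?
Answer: 6343/2 - 82459*sqrt(1186) ≈ -2.8366e+6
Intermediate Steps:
z = sqrt(1186) (z = sqrt(1125 + 61) = sqrt(1186) ≈ 34.438)
S(T) = 1/(2*T)
(z + S(-13))*(-32475 - 49984) = (sqrt(1186) + (1/2)/(-13))*(-32475 - 49984) = (sqrt(1186) + (1/2)*(-1/13))*(-82459) = (sqrt(1186) - 1/26)*(-82459) = (-1/26 + sqrt(1186))*(-82459) = 6343/2 - 82459*sqrt(1186)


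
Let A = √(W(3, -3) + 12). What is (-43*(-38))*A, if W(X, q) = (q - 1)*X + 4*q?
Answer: 3268*I*√3 ≈ 5660.3*I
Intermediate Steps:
W(X, q) = 4*q + X*(-1 + q) (W(X, q) = (-1 + q)*X + 4*q = X*(-1 + q) + 4*q = 4*q + X*(-1 + q))
A = 2*I*√3 (A = √((-1*3 + 4*(-3) + 3*(-3)) + 12) = √((-3 - 12 - 9) + 12) = √(-24 + 12) = √(-12) = 2*I*√3 ≈ 3.4641*I)
(-43*(-38))*A = (-43*(-38))*(2*I*√3) = 1634*(2*I*√3) = 3268*I*√3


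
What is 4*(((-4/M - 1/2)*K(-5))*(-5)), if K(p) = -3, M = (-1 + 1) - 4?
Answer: 30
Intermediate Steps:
M = -4 (M = 0 - 4 = -4)
4*(((-4/M - 1/2)*K(-5))*(-5)) = 4*(((-4/(-4) - 1/2)*(-3))*(-5)) = 4*(((-4*(-1/4) - 1*1/2)*(-3))*(-5)) = 4*(((1 - 1/2)*(-3))*(-5)) = 4*(((1/2)*(-3))*(-5)) = 4*(-3/2*(-5)) = 4*(15/2) = 30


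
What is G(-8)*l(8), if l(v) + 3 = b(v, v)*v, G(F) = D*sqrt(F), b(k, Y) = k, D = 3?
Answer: 366*I*sqrt(2) ≈ 517.6*I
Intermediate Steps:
G(F) = 3*sqrt(F)
l(v) = -3 + v**2 (l(v) = -3 + v*v = -3 + v**2)
G(-8)*l(8) = (3*sqrt(-8))*(-3 + 8**2) = (3*(2*I*sqrt(2)))*(-3 + 64) = (6*I*sqrt(2))*61 = 366*I*sqrt(2)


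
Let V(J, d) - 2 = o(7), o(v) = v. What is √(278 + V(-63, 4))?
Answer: √287 ≈ 16.941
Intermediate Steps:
V(J, d) = 9 (V(J, d) = 2 + 7 = 9)
√(278 + V(-63, 4)) = √(278 + 9) = √287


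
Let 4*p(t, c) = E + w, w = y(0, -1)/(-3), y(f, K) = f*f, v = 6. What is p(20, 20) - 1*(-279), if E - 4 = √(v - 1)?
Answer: 280 + √5/4 ≈ 280.56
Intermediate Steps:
y(f, K) = f²
E = 4 + √5 (E = 4 + √(6 - 1) = 4 + √5 ≈ 6.2361)
w = 0 (w = 0²/(-3) = 0*(-⅓) = 0)
p(t, c) = 1 + √5/4 (p(t, c) = ((4 + √5) + 0)/4 = (4 + √5)/4 = 1 + √5/4)
p(20, 20) - 1*(-279) = (1 + √5/4) - 1*(-279) = (1 + √5/4) + 279 = 280 + √5/4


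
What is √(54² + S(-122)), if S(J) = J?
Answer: √2794 ≈ 52.858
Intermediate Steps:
√(54² + S(-122)) = √(54² - 122) = √(2916 - 122) = √2794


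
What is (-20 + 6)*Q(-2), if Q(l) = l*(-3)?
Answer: -84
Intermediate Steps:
Q(l) = -3*l
(-20 + 6)*Q(-2) = (-20 + 6)*(-3*(-2)) = -14*6 = -84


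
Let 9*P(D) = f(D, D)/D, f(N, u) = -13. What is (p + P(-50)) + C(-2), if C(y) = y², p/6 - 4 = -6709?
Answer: -18101687/450 ≈ -40226.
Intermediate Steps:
p = -40230 (p = 24 + 6*(-6709) = 24 - 40254 = -40230)
P(D) = -13/(9*D) (P(D) = (-13/D)/9 = -13/(9*D))
(p + P(-50)) + C(-2) = (-40230 - 13/9/(-50)) + (-2)² = (-40230 - 13/9*(-1/50)) + 4 = (-40230 + 13/450) + 4 = -18103487/450 + 4 = -18101687/450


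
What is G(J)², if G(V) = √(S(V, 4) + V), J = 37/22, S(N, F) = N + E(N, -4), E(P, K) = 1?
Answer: 48/11 ≈ 4.3636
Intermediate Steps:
S(N, F) = 1 + N (S(N, F) = N + 1 = 1 + N)
J = 37/22 (J = 37*(1/22) = 37/22 ≈ 1.6818)
G(V) = √(1 + 2*V) (G(V) = √((1 + V) + V) = √(1 + 2*V))
G(J)² = (√(1 + 2*(37/22)))² = (√(1 + 37/11))² = (√(48/11))² = (4*√33/11)² = 48/11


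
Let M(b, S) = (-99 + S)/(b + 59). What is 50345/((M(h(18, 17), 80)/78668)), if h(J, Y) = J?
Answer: -304961615420/19 ≈ -1.6051e+10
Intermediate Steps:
M(b, S) = (-99 + S)/(59 + b)
50345/((M(h(18, 17), 80)/78668)) = 50345/((((-99 + 80)/(59 + 18))/78668)) = 50345/(((-19/77)*(1/78668))) = 50345/((((1/77)*(-19))*(1/78668))) = 50345/((-19/77*1/78668)) = 50345/(-19/6057436) = 50345*(-6057436/19) = -304961615420/19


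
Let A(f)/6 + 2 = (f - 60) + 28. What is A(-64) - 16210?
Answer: -16798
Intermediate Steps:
A(f) = -204 + 6*f (A(f) = -12 + 6*((f - 60) + 28) = -12 + 6*((-60 + f) + 28) = -12 + 6*(-32 + f) = -12 + (-192 + 6*f) = -204 + 6*f)
A(-64) - 16210 = (-204 + 6*(-64)) - 16210 = (-204 - 384) - 16210 = -588 - 16210 = -16798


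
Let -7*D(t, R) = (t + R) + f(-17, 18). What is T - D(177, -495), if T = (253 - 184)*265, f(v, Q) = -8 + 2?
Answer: 127671/7 ≈ 18239.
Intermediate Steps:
f(v, Q) = -6
D(t, R) = 6/7 - R/7 - t/7 (D(t, R) = -((t + R) - 6)/7 = -((R + t) - 6)/7 = -(-6 + R + t)/7 = 6/7 - R/7 - t/7)
T = 18285 (T = 69*265 = 18285)
T - D(177, -495) = 18285 - (6/7 - ⅐*(-495) - ⅐*177) = 18285 - (6/7 + 495/7 - 177/7) = 18285 - 1*324/7 = 18285 - 324/7 = 127671/7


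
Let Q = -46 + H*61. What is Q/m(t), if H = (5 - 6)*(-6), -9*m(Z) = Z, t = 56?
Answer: -360/7 ≈ -51.429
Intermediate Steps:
m(Z) = -Z/9
H = 6 (H = -1*(-6) = 6)
Q = 320 (Q = -46 + 6*61 = -46 + 366 = 320)
Q/m(t) = 320/((-⅑*56)) = 320/(-56/9) = 320*(-9/56) = -360/7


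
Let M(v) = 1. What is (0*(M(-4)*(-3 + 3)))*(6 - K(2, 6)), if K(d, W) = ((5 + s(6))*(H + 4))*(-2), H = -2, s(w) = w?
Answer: 0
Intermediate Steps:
K(d, W) = -44 (K(d, W) = ((5 + 6)*(-2 + 4))*(-2) = (11*2)*(-2) = 22*(-2) = -44)
(0*(M(-4)*(-3 + 3)))*(6 - K(2, 6)) = (0*(1*(-3 + 3)))*(6 - 1*(-44)) = (0*(1*0))*(6 + 44) = (0*0)*50 = 0*50 = 0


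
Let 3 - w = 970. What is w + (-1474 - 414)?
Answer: -2855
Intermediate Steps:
w = -967 (w = 3 - 1*970 = 3 - 970 = -967)
w + (-1474 - 414) = -967 + (-1474 - 414) = -967 - 1888 = -2855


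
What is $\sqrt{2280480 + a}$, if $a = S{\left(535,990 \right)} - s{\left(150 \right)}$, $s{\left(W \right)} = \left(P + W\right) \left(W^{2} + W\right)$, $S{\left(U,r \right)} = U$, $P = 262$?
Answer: $i \sqrt{7050785} \approx 2655.3 i$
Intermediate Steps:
$s{\left(W \right)} = \left(262 + W\right) \left(W + W^{2}\right)$ ($s{\left(W \right)} = \left(262 + W\right) \left(W^{2} + W\right) = \left(262 + W\right) \left(W + W^{2}\right)$)
$a = -9331265$ ($a = 535 - 150 \left(262 + 150^{2} + 263 \cdot 150\right) = 535 - 150 \left(262 + 22500 + 39450\right) = 535 - 150 \cdot 62212 = 535 - 9331800 = -9331265$)
$\sqrt{2280480 + a} = \sqrt{2280480 - 9331265} = \sqrt{-7050785} = i \sqrt{7050785}$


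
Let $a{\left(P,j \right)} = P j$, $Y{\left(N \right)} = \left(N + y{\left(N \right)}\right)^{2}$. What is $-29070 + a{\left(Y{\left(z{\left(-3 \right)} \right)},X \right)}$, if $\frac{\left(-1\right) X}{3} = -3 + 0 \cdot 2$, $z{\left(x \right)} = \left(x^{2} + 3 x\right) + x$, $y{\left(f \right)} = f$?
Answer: $-28746$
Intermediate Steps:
$z{\left(x \right)} = x^{2} + 4 x$
$X = 9$ ($X = - 3 \left(-3 + 0 \cdot 2\right) = - 3 \left(-3 + 0\right) = \left(-3\right) \left(-3\right) = 9$)
$Y{\left(N \right)} = 4 N^{2}$ ($Y{\left(N \right)} = \left(N + N\right)^{2} = \left(2 N\right)^{2} = 4 N^{2}$)
$-29070 + a{\left(Y{\left(z{\left(-3 \right)} \right)},X \right)} = -29070 + 4 \left(- 3 \left(4 - 3\right)\right)^{2} \cdot 9 = -29070 + 4 \left(\left(-3\right) 1\right)^{2} \cdot 9 = -29070 + 4 \left(-3\right)^{2} \cdot 9 = -29070 + 4 \cdot 9 \cdot 9 = -29070 + 36 \cdot 9 = -29070 + 324 = -28746$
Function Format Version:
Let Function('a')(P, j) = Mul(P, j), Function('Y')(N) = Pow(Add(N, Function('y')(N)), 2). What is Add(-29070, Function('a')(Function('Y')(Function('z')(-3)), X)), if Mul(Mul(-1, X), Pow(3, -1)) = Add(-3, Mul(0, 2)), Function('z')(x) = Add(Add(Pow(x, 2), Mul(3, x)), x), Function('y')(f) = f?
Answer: -28746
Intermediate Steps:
Function('z')(x) = Add(Pow(x, 2), Mul(4, x))
X = 9 (X = Mul(-3, Add(-3, Mul(0, 2))) = Mul(-3, Add(-3, 0)) = Mul(-3, -3) = 9)
Function('Y')(N) = Mul(4, Pow(N, 2)) (Function('Y')(N) = Pow(Add(N, N), 2) = Pow(Mul(2, N), 2) = Mul(4, Pow(N, 2)))
Add(-29070, Function('a')(Function('Y')(Function('z')(-3)), X)) = Add(-29070, Mul(Mul(4, Pow(Mul(-3, Add(4, -3)), 2)), 9)) = Add(-29070, Mul(Mul(4, Pow(Mul(-3, 1), 2)), 9)) = Add(-29070, Mul(Mul(4, Pow(-3, 2)), 9)) = Add(-29070, Mul(Mul(4, 9), 9)) = Add(-29070, Mul(36, 9)) = Add(-29070, 324) = -28746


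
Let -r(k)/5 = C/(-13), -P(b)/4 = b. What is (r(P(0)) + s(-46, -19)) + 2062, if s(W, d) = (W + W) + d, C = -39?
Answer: 1936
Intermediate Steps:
P(b) = -4*b
s(W, d) = d + 2*W (s(W, d) = 2*W + d = d + 2*W)
r(k) = -15 (r(k) = -(-195)/(-13) = -(-195)*(-1)/13 = -5*3 = -15)
(r(P(0)) + s(-46, -19)) + 2062 = (-15 + (-19 + 2*(-46))) + 2062 = (-15 + (-19 - 92)) + 2062 = (-15 - 111) + 2062 = -126 + 2062 = 1936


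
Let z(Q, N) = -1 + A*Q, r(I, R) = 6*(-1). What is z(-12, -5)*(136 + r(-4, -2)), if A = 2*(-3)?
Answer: 9230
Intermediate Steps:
r(I, R) = -6
A = -6
z(Q, N) = -1 - 6*Q
z(-12, -5)*(136 + r(-4, -2)) = (-1 - 6*(-12))*(136 - 6) = (-1 + 72)*130 = 71*130 = 9230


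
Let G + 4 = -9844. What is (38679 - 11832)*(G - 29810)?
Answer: -1064698326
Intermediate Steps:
G = -9848 (G = -4 - 9844 = -9848)
(38679 - 11832)*(G - 29810) = (38679 - 11832)*(-9848 - 29810) = 26847*(-39658) = -1064698326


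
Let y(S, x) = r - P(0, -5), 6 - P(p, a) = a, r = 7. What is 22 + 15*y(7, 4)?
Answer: -38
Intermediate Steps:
P(p, a) = 6 - a
y(S, x) = -4 (y(S, x) = 7 - (6 - 1*(-5)) = 7 - (6 + 5) = 7 - 1*11 = 7 - 11 = -4)
22 + 15*y(7, 4) = 22 + 15*(-4) = 22 - 60 = -38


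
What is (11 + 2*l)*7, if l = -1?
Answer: 63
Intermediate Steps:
(11 + 2*l)*7 = (11 + 2*(-1))*7 = (11 - 2)*7 = 9*7 = 63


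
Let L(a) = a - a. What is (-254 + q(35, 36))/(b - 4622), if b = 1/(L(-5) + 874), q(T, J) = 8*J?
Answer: -29716/4039627 ≈ -0.0073561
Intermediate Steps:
L(a) = 0
b = 1/874 (b = 1/(0 + 874) = 1/874 ≈ 0.0011442)
(-254 + q(35, 36))/(b - 4622) = (-254 + 8*36)/(1/874 - 4622) = (-254 + 288)/(-4039627/874) = 34*(-874/4039627) = -29716/4039627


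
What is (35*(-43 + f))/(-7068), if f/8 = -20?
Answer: 7105/7068 ≈ 1.0052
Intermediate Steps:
f = -160 (f = 8*(-20) = -160)
(35*(-43 + f))/(-7068) = (35*(-43 - 160))/(-7068) = (35*(-203))*(-1/7068) = -7105*(-1/7068) = 7105/7068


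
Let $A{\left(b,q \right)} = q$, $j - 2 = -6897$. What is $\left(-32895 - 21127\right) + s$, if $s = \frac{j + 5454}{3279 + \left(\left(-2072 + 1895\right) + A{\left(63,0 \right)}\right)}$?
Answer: $- \frac{15234335}{282} \approx -54022.0$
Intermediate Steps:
$j = -6895$ ($j = 2 - 6897 = -6895$)
$s = - \frac{131}{282}$ ($s = \frac{-6895 + 5454}{3279 + \left(\left(-2072 + 1895\right) + 0\right)} = - \frac{1441}{3279 + \left(-177 + 0\right)} = - \frac{1441}{3279 - 177} = - \frac{1441}{3102} = \left(-1441\right) \frac{1}{3102} = - \frac{131}{282} \approx -0.46454$)
$\left(-32895 - 21127\right) + s = \left(-32895 - 21127\right) - \frac{131}{282} = -54022 - \frac{131}{282} = - \frac{15234335}{282}$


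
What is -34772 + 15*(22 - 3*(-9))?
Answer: -34037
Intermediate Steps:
-34772 + 15*(22 - 3*(-9)) = -34772 + 15*(22 + 27) = -34772 + 15*49 = -34772 + 735 = -34037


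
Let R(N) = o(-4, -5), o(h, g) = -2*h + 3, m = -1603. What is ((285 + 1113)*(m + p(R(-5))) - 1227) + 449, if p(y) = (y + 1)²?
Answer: -2040460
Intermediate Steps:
o(h, g) = 3 - 2*h
R(N) = 11 (R(N) = 3 - 2*(-4) = 3 + 8 = 11)
p(y) = (1 + y)²
((285 + 1113)*(m + p(R(-5))) - 1227) + 449 = ((285 + 1113)*(-1603 + (1 + 11)²) - 1227) + 449 = (1398*(-1603 + 12²) - 1227) + 449 = (1398*(-1603 + 144) - 1227) + 449 = (1398*(-1459) - 1227) + 449 = (-2039682 - 1227) + 449 = -2040909 + 449 = -2040460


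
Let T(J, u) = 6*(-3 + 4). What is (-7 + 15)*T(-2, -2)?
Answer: 48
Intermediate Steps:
T(J, u) = 6 (T(J, u) = 6*1 = 6)
(-7 + 15)*T(-2, -2) = (-7 + 15)*6 = 8*6 = 48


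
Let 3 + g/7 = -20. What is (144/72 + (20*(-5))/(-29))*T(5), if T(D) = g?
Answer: -25438/29 ≈ -877.17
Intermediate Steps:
g = -161 (g = -21 + 7*(-20) = -21 - 140 = -161)
T(D) = -161
(144/72 + (20*(-5))/(-29))*T(5) = (144/72 + (20*(-5))/(-29))*(-161) = (144*(1/72) - 100*(-1/29))*(-161) = (2 + 100/29)*(-161) = (158/29)*(-161) = -25438/29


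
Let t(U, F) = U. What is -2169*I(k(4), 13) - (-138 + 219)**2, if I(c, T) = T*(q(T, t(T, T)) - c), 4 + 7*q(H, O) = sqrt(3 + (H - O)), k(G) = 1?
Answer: 264240/7 - 28197*sqrt(3)/7 ≈ 30772.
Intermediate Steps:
q(H, O) = -4/7 + sqrt(3 + H - O)/7 (q(H, O) = -4/7 + sqrt(3 + (H - O))/7 = -4/7 + sqrt(3 + H - O)/7)
I(c, T) = T*(-4/7 - c + sqrt(3)/7) (I(c, T) = T*((-4/7 + sqrt(3 + T - T)/7) - c) = T*((-4/7 + sqrt(3)/7) - c) = T*(-4/7 - c + sqrt(3)/7))
-2169*I(k(4), 13) - (-138 + 219)**2 = -2169*13*(-4 + sqrt(3) - 7*1)/7 - (-138 + 219)**2 = -2169*13*(-4 + sqrt(3) - 7)/7 - 1*81**2 = -2169*13*(-11 + sqrt(3))/7 - 1*6561 = -2169*(-143/7 + 13*sqrt(3)/7) - 6561 = (310167/7 - 28197*sqrt(3)/7) - 6561 = 264240/7 - 28197*sqrt(3)/7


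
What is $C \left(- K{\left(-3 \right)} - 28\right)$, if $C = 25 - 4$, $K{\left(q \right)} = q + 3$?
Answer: $-588$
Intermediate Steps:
$K{\left(q \right)} = 3 + q$
$C = 21$ ($C = 25 - 4 = 21$)
$C \left(- K{\left(-3 \right)} - 28\right) = 21 \left(- (3 - 3) - 28\right) = 21 \left(\left(-1\right) 0 - 28\right) = 21 \left(0 - 28\right) = 21 \left(-28\right) = -588$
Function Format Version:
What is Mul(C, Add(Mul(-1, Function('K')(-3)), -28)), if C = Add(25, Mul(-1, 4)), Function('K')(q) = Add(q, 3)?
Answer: -588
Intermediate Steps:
Function('K')(q) = Add(3, q)
C = 21 (C = Add(25, -4) = 21)
Mul(C, Add(Mul(-1, Function('K')(-3)), -28)) = Mul(21, Add(Mul(-1, Add(3, -3)), -28)) = Mul(21, Add(Mul(-1, 0), -28)) = Mul(21, Add(0, -28)) = Mul(21, -28) = -588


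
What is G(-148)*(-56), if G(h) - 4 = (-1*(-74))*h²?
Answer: -90770400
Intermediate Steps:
G(h) = 4 + 74*h² (G(h) = 4 + (-1*(-74))*h² = 4 + 74*h²)
G(-148)*(-56) = (4 + 74*(-148)²)*(-56) = (4 + 74*21904)*(-56) = (4 + 1620896)*(-56) = 1620900*(-56) = -90770400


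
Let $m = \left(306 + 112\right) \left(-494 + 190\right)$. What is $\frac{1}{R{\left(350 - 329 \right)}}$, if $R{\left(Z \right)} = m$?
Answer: $- \frac{1}{127072} \approx -7.8696 \cdot 10^{-6}$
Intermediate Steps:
$m = -127072$ ($m = 418 \left(-304\right) = -127072$)
$R{\left(Z \right)} = -127072$
$\frac{1}{R{\left(350 - 329 \right)}} = \frac{1}{-127072} = - \frac{1}{127072}$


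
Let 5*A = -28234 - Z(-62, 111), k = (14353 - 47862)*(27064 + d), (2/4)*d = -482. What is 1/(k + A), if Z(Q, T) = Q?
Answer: -5/4372952672 ≈ -1.1434e-9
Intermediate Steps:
d = -964 (d = 2*(-482) = -964)
k = -874584900 (k = (14353 - 47862)*(27064 - 964) = -33509*26100 = -874584900)
A = -28172/5 (A = (-28234 - 1*(-62))/5 = (-28234 + 62)/5 = (⅕)*(-28172) = -28172/5 ≈ -5634.4)
1/(k + A) = 1/(-874584900 - 28172/5) = 1/(-4372952672/5) = -5/4372952672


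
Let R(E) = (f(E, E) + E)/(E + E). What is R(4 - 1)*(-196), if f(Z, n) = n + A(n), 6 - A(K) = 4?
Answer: -784/3 ≈ -261.33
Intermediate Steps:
A(K) = 2 (A(K) = 6 - 1*4 = 6 - 4 = 2)
f(Z, n) = 2 + n (f(Z, n) = n + 2 = 2 + n)
R(E) = (2 + 2*E)/(2*E) (R(E) = ((2 + E) + E)/(E + E) = (2 + 2*E)/((2*E)) = (2 + 2*E)*(1/(2*E)) = (2 + 2*E)/(2*E))
R(4 - 1)*(-196) = ((1 + (4 - 1))/(4 - 1))*(-196) = ((1 + 3)/3)*(-196) = ((1/3)*4)*(-196) = (4/3)*(-196) = -784/3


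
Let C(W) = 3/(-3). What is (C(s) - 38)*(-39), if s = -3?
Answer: 1521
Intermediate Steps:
C(W) = -1 (C(W) = 3*(-⅓) = -1)
(C(s) - 38)*(-39) = (-1 - 38)*(-39) = -39*(-39) = 1521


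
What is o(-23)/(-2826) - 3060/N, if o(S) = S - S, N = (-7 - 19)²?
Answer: -765/169 ≈ -4.5266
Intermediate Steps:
N = 676 (N = (-26)² = 676)
o(S) = 0
o(-23)/(-2826) - 3060/N = 0/(-2826) - 3060/676 = 0*(-1/2826) - 3060*1/676 = 0 - 765/169 = -765/169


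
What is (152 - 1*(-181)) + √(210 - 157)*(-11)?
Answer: 333 - 11*√53 ≈ 252.92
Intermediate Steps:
(152 - 1*(-181)) + √(210 - 157)*(-11) = (152 + 181) + √53*(-11) = 333 - 11*√53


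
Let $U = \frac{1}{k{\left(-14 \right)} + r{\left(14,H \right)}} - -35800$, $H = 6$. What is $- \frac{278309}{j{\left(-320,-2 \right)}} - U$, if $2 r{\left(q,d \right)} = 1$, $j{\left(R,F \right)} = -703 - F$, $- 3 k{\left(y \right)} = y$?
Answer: $- \frac{769346427}{21731} \approx -35403.0$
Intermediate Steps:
$k{\left(y \right)} = - \frac{y}{3}$
$r{\left(q,d \right)} = \frac{1}{2}$ ($r{\left(q,d \right)} = \frac{1}{2} \cdot 1 = \frac{1}{2}$)
$U = \frac{1109806}{31}$ ($U = \frac{1}{\left(- \frac{1}{3}\right) \left(-14\right) + \frac{1}{2}} - -35800 = \frac{1}{\frac{14}{3} + \frac{1}{2}} + 35800 = \frac{1}{\frac{31}{6}} + 35800 = \frac{6}{31} + 35800 = \frac{1109806}{31} \approx 35800.0$)
$- \frac{278309}{j{\left(-320,-2 \right)}} - U = - \frac{278309}{-703 - -2} - \frac{1109806}{31} = - \frac{278309}{-703 + 2} - \frac{1109806}{31} = - \frac{278309}{-701} - \frac{1109806}{31} = \left(-278309\right) \left(- \frac{1}{701}\right) - \frac{1109806}{31} = \frac{278309}{701} - \frac{1109806}{31} = - \frac{769346427}{21731}$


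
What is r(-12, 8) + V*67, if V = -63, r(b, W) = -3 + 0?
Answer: -4224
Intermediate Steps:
r(b, W) = -3
r(-12, 8) + V*67 = -3 - 63*67 = -3 - 4221 = -4224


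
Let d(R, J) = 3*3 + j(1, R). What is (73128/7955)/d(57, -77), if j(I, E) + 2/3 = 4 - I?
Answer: 109692/135235 ≈ 0.81112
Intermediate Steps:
j(I, E) = 10/3 - I (j(I, E) = -2/3 + (4 - I) = 10/3 - I)
d(R, J) = 34/3 (d(R, J) = 3*3 + (10/3 - 1*1) = 9 + (10/3 - 1) = 9 + 7/3 = 34/3)
(73128/7955)/d(57, -77) = (73128/7955)/(34/3) = (73128*(1/7955))*(3/34) = (73128/7955)*(3/34) = 109692/135235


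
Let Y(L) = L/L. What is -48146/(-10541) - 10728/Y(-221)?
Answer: -113035702/10541 ≈ -10723.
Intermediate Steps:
Y(L) = 1
-48146/(-10541) - 10728/Y(-221) = -48146/(-10541) - 10728/1 = -48146*(-1/10541) - 10728*1 = 48146/10541 - 10728 = -113035702/10541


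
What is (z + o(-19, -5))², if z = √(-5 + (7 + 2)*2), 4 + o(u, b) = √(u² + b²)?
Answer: (-4 + √13 + √386)² ≈ 370.66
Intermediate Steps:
o(u, b) = -4 + √(b² + u²) (o(u, b) = -4 + √(u² + b²) = -4 + √(b² + u²))
z = √13 (z = √(-5 + 9*2) = √(-5 + 18) = √13 ≈ 3.6056)
(z + o(-19, -5))² = (√13 + (-4 + √((-5)² + (-19)²)))² = (√13 + (-4 + √(25 + 361)))² = (√13 + (-4 + √386))² = (-4 + √13 + √386)²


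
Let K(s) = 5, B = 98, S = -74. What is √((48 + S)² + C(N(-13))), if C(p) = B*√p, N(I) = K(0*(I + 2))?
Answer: √(676 + 98*√5) ≈ 29.919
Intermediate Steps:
N(I) = 5
C(p) = 98*√p
√((48 + S)² + C(N(-13))) = √((48 - 74)² + 98*√5) = √((-26)² + 98*√5) = √(676 + 98*√5)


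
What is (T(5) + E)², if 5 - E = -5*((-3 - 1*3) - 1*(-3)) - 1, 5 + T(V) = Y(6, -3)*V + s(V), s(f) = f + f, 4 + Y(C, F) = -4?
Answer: 1936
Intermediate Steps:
Y(C, F) = -8 (Y(C, F) = -4 - 4 = -8)
s(f) = 2*f
T(V) = -5 - 6*V (T(V) = -5 + (-8*V + 2*V) = -5 - 6*V)
E = -9 (E = 5 - (-5*((-3 - 1*3) - 1*(-3)) - 1) = 5 - (-5*((-3 - 3) + 3) - 1) = 5 - (-5*(-6 + 3) - 1) = 5 - (-5*(-3) - 1) = 5 - (15 - 1) = 5 - 1*14 = 5 - 14 = -9)
(T(5) + E)² = ((-5 - 6*5) - 9)² = ((-5 - 30) - 9)² = (-35 - 9)² = (-44)² = 1936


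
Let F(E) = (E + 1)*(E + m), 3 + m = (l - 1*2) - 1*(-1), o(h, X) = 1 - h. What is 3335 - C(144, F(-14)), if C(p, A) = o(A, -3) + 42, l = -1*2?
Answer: 3552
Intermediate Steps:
l = -2
m = -6 (m = -3 + ((-2 - 1*2) - 1*(-1)) = -3 + ((-2 - 2) + 1) = -3 + (-4 + 1) = -3 - 3 = -6)
F(E) = (1 + E)*(-6 + E) (F(E) = (E + 1)*(E - 6) = (1 + E)*(-6 + E))
C(p, A) = 43 - A (C(p, A) = (1 - A) + 42 = 43 - A)
3335 - C(144, F(-14)) = 3335 - (43 - (-6 + (-14)**2 - 5*(-14))) = 3335 - (43 - (-6 + 196 + 70)) = 3335 - (43 - 1*260) = 3335 - (43 - 260) = 3335 - 1*(-217) = 3335 + 217 = 3552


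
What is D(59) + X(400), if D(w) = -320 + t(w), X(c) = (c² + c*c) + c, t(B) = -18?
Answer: 320062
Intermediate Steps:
X(c) = c + 2*c² (X(c) = (c² + c²) + c = 2*c² + c = c + 2*c²)
D(w) = -338 (D(w) = -320 - 18 = -338)
D(59) + X(400) = -338 + 400*(1 + 2*400) = -338 + 400*(1 + 800) = -338 + 400*801 = -338 + 320400 = 320062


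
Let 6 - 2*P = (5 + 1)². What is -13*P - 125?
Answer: 70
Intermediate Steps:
P = -15 (P = 3 - (5 + 1)²/2 = 3 - ½*6² = 3 - ½*36 = 3 - 18 = -15)
-13*P - 125 = -13*(-15) - 125 = 195 - 125 = 70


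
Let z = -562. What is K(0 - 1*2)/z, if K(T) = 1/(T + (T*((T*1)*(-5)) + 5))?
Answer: 1/9554 ≈ 0.00010467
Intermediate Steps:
K(T) = 1/(5 + T - 5*T²) (K(T) = 1/(T + (T*(T*(-5)) + 5)) = 1/(T + (T*(-5*T) + 5)) = 1/(T + (-5*T² + 5)) = 1/(T + (5 - 5*T²)) = 1/(5 + T - 5*T²))
K(0 - 1*2)/z = 1/((5 + (0 - 1*2) - 5*(0 - 1*2)²)*(-562)) = -1/562/(5 + (0 - 2) - 5*(0 - 2)²) = -1/562/(5 - 2 - 5*(-2)²) = -1/562/(5 - 2 - 5*4) = -1/562/(5 - 2 - 20) = -1/562/(-17) = -1/17*(-1/562) = 1/9554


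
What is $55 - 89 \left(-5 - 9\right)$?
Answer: $1301$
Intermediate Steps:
$55 - 89 \left(-5 - 9\right) = 55 - -1246 = 55 + 1246 = 1301$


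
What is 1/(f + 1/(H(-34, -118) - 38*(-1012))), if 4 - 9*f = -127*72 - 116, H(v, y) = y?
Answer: 115014/118387747 ≈ 0.00097150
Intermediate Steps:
f = 3088/3 (f = 4/9 - (-127*72 - 116)/9 = 4/9 - (-9144 - 116)/9 = 4/9 - ⅑*(-9260) = 4/9 + 9260/9 = 3088/3 ≈ 1029.3)
1/(f + 1/(H(-34, -118) - 38*(-1012))) = 1/(3088/3 + 1/(-118 - 38*(-1012))) = 1/(3088/3 + 1/(-118 + 38456)) = 1/(3088/3 + 1/38338) = 1/(118387747/115014) = 115014/118387747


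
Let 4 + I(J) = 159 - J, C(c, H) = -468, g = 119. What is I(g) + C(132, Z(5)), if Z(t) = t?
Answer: -432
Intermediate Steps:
I(J) = 155 - J (I(J) = -4 + (159 - J) = 155 - J)
I(g) + C(132, Z(5)) = (155 - 1*119) - 468 = (155 - 119) - 468 = 36 - 468 = -432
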